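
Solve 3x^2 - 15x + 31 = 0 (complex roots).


disc = (-15)^2 - 4*3*31 = 225 - 372 = -147
sqrt(|disc|) = sqrt(147) = 12.1244
Real part = 15/(2*3) = 2.5000
Imag part = 12.1244/(2*3) = 2.0207

2.5000 ± 2.0207i


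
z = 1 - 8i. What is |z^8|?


|z| = sqrt(1+64) = sqrt(65) = 8.0623
|z^8| = |z|^8 = (sqrt(65))^8 = 65^4 = 17850625

|z^8| = 17850625


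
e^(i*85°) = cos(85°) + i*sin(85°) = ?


cos(85°) = 0.0872
sin(85°) = 0.9962

e^(i*85°) = 0.0872 + 0.9962i


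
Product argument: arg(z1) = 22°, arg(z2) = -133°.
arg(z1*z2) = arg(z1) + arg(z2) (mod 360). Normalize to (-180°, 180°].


arg(z1*z2) = 22° - 133° = -111°
Normalized to (-180°, 180°]: -111°

-111°


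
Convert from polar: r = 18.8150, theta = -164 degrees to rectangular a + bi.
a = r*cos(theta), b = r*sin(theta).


a = 18.8150*cos(-164°) = 18.8150*(-0.96126) = -18.0861
b = 18.8150*sin(-164°) = 18.8150*(-0.275637) = -5.1861

-18.0861 - 5.1861i


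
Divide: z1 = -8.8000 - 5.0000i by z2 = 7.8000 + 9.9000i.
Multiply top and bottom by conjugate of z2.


Conjugate of z2 = 7.8000 - 9.9000i
Numerator: (-8.8000 - 5.0000i)(7.8000 - 9.9000i) = -118.1400 + 48.1200i
Denominator: 7.8^2 + 9.9^2 = 158.85
Result = (-118.1400 + 48.1200i)/158.85

-0.7437 + 0.3029i


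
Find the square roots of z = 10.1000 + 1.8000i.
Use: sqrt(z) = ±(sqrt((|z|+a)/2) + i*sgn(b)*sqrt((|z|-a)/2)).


|z| = sqrt(102.01+3.24) = 10.2591
sqrt((|z|+a)/2) = sqrt((10.2591+10.1)/2) = sqrt(10.1796) = 3.1905
sqrt((|z|-a)/2) = sqrt((10.2591-10.1)/2) = sqrt(0.0796) = 0.2821

±(3.1905 + 0.2821i) i.e. 3.1905 + 0.2821i and -3.1905 - 0.2821i


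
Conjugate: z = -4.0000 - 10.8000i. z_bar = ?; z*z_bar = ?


z_bar = -4.0000 + 10.8000i
z*z_bar = (-4)^2 + (-10.8)^2 = 16 + 116.64 = 132.64

z_bar = -4.0000 + 10.8000i, z*z_bar = 132.64


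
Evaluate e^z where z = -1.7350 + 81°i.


e^-1.7350 = 0.1764
cos(81°) = 0.1564
sin(81°) = 0.9877
Real = 0.1764*0.1564 = 0.0276
Imag = 0.1764*0.9877 = 0.1742

0.0276 + 0.1742i


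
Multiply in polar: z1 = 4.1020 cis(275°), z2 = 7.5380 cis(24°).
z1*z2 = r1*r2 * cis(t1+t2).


r = 4.1020 * 7.5380 = 30.9209
theta = 275° + 24° = 299° = 299° (mod 360)

30.9209 cis(299°)


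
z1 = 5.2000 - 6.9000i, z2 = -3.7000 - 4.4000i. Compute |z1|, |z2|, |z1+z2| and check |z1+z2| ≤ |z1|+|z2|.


|z1| = sqrt(5.2^2 + (-6.9)^2) = sqrt(74.65) = 8.6400
|z2| = sqrt((-3.7)^2 + (-4.4)^2) = sqrt(33.05) = 5.7489
z1+z2 = 1.5000 - 11.3000i
|z1+z2| = sqrt(129.94) = 11.3991
|z1|+|z2| = 8.6400 + 5.7489 = 14.3889

|z1+z2| = 11.3991 ≤ |z1|+|z2| = 14.3889 (verified)


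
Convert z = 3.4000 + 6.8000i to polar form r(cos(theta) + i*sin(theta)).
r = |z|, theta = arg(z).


r = sqrt(11.56+46.24) = sqrt(57.8) = 7.6026
theta = atan2(6.8, 3.4) = 63.4349 degrees

r = 7.6026, theta = 63.4349 degrees


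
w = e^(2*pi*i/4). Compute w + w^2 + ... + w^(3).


With w = e^(2*pi*i/4), all 4 of the 4th roots of unity w^0 = 1, w, ..., w^(3) sum to 0: 1 + w + ... + w^(3) = (1 - w^4)/(1 - w) = 0 since w^4 = 1, w ≠ 1.
Removing the root 1: w + w^2 + ... + w^(3) = 0 - 1 = -1

Sum = -1


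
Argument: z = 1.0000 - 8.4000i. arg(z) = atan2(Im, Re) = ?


Re = 1, Im = -8.4
arg = atan2(-8.4, 1) = -83.2110 degrees

arg(z) = -83.2110 degrees


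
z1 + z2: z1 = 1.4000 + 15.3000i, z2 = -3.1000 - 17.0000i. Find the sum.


Real: 1.4 - 3.1 = -1.7
Imag: 15.3 - 17 = -1.7

-1.7000 - 1.7000i


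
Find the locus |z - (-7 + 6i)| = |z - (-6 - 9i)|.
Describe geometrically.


Equal distances means the locus is the perpendicular bisector of z1 and z2.
Midpoint = ((-7+(-6))/2, (6+(-9))/2) = (-6.5000, -1.5000)

Perpendicular bisector through (-6.5000, -1.5000)


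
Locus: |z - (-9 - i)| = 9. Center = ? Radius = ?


|z - z0| = r is a circle with center z0 and radius r.
Center = (-9, -1), radius = 9

Circle with center (-9, -1) and radius 9


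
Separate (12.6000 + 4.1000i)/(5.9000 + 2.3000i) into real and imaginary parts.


Multiply by conjugate: (12.6000 + 4.1000i)(5.9000 - 2.3000i) / (5.9^2 + 2.3^2)
Numerator real = 12.6*5.9 + 4.1*2.3 = 83.77
Numerator imag = 4.1*5.9 - 12.6*2.3 = -4.79
Denominator = 40.1
Re(z) = 83.77/40.1 = 2.0890
Im(z) = -4.79/40.1 = -0.1195

Re(z) = 2.0890, Im(z) = -0.1195


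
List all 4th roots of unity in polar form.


The 4th roots of unity are cis(360k/4°) for k=0..3
Angle step = 360/4 = 90°
Primitive root: cis(90°)
Primitive root = 0 + 1.0000i

4 roots at angles: 0°, 90°, 180°, 270°


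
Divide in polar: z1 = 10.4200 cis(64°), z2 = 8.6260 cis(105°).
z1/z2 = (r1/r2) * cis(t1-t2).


r = 10.4200 / 8.6260 = 1.2080
theta = 64° - 105° = -41° = 319° (mod 360)

1.2080 cis(319°)


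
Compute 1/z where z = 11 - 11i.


|z|^2 = 121+121 = 242
1/z = (11 + 11i)/242

1/z = 0.0455 + 0.0455i


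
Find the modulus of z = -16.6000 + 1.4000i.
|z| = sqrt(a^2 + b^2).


|z| = sqrt((-16.6)^2 + 1.4^2) = sqrt(275.56 + 1.96) = sqrt(277.52) = 16.6589

|z| = 16.6589


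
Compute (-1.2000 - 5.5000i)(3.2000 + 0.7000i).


Real = -1.2*3.2 - (-5.5)*0.7 = -3.84 - (-3.85) = 0.01
Imag = -1.2*0.7 + 3.2*(-5.5) = -0.84 - (17.6) = -18.44

0.0100 - 18.4400i


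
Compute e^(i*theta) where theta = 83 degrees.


cos(83°) = 0.1219
sin(83°) = 0.9925

e^(i*83°) = 0.1219 + 0.9925i


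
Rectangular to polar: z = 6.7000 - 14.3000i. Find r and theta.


r = sqrt(44.89+204.49) = sqrt(249.38) = 15.7918
theta = atan2(-14.3, 6.7) = -64.8954 degrees

r = 15.7918, theta = -64.8954 degrees


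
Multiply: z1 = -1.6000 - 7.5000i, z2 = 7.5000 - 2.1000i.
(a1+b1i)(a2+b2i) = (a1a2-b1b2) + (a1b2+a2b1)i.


Real = -1.6*7.5 - (-7.5)*(-2.1) = -12 - 15.75 = -27.75
Imag = -1.6*(-2.1) + 7.5*(-7.5) = 3.36 - (56.25) = -52.89

-27.7500 - 52.8900i


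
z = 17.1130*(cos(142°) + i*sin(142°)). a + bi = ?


a = 17.1130*cos(142°) = 17.1130*(-0.78801) = -13.4852
b = 17.1130*sin(142°) = 17.1130*0.61566 = 10.5358

-13.4852 + 10.5358i


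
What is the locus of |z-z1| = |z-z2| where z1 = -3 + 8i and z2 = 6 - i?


Equal distances means the locus is the perpendicular bisector of z1 and z2.
Midpoint = ((-3+6)/2, (8+(-1))/2) = (1.5000, 3.5000)

Perpendicular bisector through (1.5000, 3.5000)


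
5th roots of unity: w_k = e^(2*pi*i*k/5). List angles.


The 5th roots of unity are cis(360k/5°) for k=0..4
Angle step = 360/5 = 72°
Primitive root: cis(72°)
Primitive root = 0.3090 + 0.9511i

5 roots at angles: 0°, 72°, 144°, 216°, 288°


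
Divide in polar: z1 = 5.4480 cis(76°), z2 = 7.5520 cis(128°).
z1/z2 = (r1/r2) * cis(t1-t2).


r = 5.4480 / 7.5520 = 0.7214
theta = 76° - 128° = -52° = 308° (mod 360)

0.7214 cis(308°)


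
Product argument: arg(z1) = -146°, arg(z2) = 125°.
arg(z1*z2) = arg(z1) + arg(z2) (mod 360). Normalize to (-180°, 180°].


arg(z1*z2) = -146° + 125° = -21°
Normalized to (-180°, 180°]: -21°

-21°


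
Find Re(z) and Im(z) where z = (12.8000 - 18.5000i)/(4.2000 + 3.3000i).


Multiply by conjugate: (12.8000 - 18.5000i)(4.2000 - 3.3000i) / (4.2^2 + 3.3^2)
Numerator real = 12.8*4.2 - (18.5)*3.3 = -7.29
Numerator imag = -18.5*4.2 - 12.8*3.3 = -119.94
Denominator = 28.53
Re(z) = -7.29/28.53 = -0.2555
Im(z) = -119.94/28.53 = -4.2040

Re(z) = -0.2555, Im(z) = -4.2040


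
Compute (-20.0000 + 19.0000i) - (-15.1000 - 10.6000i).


Real: -20 + 15.1 = -4.9
Imag: 19 + 10.6 = 29.6

-4.9000 + 29.6000i


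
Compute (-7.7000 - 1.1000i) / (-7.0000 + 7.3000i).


Conjugate of z2 = -7.0000 - 7.3000i
Numerator: (-7.7000 - 1.1000i)(-7.0000 - 7.3000i) = 45.8700 + 63.9100i
Denominator: (-7)^2 + 7.3^2 = 102.29
Result = (45.8700 + 63.9100i)/102.29

0.4484 + 0.6248i


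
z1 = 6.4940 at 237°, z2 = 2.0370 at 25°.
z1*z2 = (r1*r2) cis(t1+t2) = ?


r = 6.4940 * 2.0370 = 13.2283
theta = 237° + 25° = 262° = 262° (mod 360)

13.2283 cis(262°)


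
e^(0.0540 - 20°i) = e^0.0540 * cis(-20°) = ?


e^0.0540 = 1.0555
cos(-20°) = 0.93969
sin(-20°) = -0.342
Real = 1.0555*0.93969 = 0.9918
Imag = 1.0555*(-0.342) = -0.3610

0.9918 - 0.3610i


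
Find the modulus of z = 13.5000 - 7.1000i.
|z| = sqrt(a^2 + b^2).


|z| = sqrt(13.5^2 + (-7.1)^2) = sqrt(182.25 + 50.41) = sqrt(232.66) = 15.2532

|z| = 15.2532


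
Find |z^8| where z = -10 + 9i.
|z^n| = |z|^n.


|z| = sqrt(100+81) = sqrt(181) = 13.4536
|z^8| = |z|^8 = (sqrt(181))^8 = 181^4 = 1073283121

|z^8| = 1073283121


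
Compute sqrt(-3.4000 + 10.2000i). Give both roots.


|z| = sqrt(11.56+104.04) = 10.7517
sqrt((|z|+a)/2) = sqrt((10.7517+(-3.4))/2) = sqrt(3.6759) = 1.9173
sqrt((|z|-a)/2) = sqrt((10.7517-(-3.4))/2) = sqrt(7.0759) = 2.6601

±(1.9173 + 2.6601i) i.e. 1.9173 + 2.6601i and -1.9173 - 2.6601i


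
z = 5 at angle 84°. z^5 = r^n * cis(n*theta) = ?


r^5 = 5^5 = 3125
n*theta = 5*84° = 420° = 60° (mod 360)
a = 3125*cos(60°) = 1562.5000
b = 3125*sin(60°) = 2706.3294

3125 cis(60°) = 1562.5000 + 2706.3294i


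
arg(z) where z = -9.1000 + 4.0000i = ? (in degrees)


Re = -9.1, Im = 4
arg = atan2(4, -9.1) = 156.2716 degrees

arg(z) = 156.2716 degrees


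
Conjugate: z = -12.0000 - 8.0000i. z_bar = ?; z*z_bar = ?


z_bar = -12.0000 + 8.0000i
z*z_bar = (-12)^2 + (-8)^2 = 144 + 64 = 208

z_bar = -12.0000 + 8.0000i, z*z_bar = 208


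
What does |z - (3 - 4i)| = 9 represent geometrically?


|z - z0| = r is a circle with center z0 and radius r.
Center = (3, -4), radius = 9

Circle with center (3, -4) and radius 9


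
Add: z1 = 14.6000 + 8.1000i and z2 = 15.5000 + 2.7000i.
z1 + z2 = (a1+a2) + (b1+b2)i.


Real: 14.6 + 15.5 = 30.1
Imag: 8.1 + 2.7 = 10.8

30.1000 + 10.8000i


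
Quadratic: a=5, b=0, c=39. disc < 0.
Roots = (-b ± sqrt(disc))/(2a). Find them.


disc = 0^2 - 4*5*39 = 0 - 780 = -780
sqrt(|disc|) = sqrt(780) = 27.9285
Real part = 0/(2*5) = 0
Imag part = 27.9285/(2*5) = 2.7928

0 ± 2.7928i


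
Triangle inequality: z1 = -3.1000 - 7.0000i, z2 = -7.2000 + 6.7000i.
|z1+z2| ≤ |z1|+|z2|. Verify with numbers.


|z1| = sqrt((-3.1)^2 + (-7)^2) = sqrt(58.61) = 7.6557
|z2| = sqrt((-7.2)^2 + 6.7^2) = sqrt(96.73) = 9.8351
z1+z2 = -10.3000 - 0.3000i
|z1+z2| = sqrt(106.18) = 10.3044
|z1|+|z2| = 7.6557 + 9.8351 = 17.4908

|z1+z2| = 10.3044 ≤ |z1|+|z2| = 17.4908 (verified)


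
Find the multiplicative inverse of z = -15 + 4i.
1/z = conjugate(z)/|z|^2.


|z|^2 = 225+16 = 241
1/z = (-15 - 4i)/241

1/z = -0.0622 - 0.0166i


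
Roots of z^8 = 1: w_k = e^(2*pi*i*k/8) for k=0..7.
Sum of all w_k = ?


The sum of all 8th roots of unity is 0.
Geometric series: (1 - w^8)/(1 - w) = (1-1)/(1-w) = 0 since w^8 = 1, w ≠ 1.
Alternatively: coefficient of z^7 in z^8 - 1 is 0.

0


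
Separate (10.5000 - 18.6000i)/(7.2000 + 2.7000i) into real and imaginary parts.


Multiply by conjugate: (10.5000 - 18.6000i)(7.2000 - 2.7000i) / (7.2^2 + 2.7^2)
Numerator real = 10.5*7.2 - (18.6)*2.7 = 25.38
Numerator imag = -18.6*7.2 - 10.5*2.7 = -162.27
Denominator = 59.13
Re(z) = 25.38/59.13 = 0.4292
Im(z) = -162.27/59.13 = -2.7443

Re(z) = 0.4292, Im(z) = -2.7443


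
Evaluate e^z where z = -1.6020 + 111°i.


e^-1.6020 = 0.2015
cos(111°) = -0.3584
sin(111°) = 0.9336
Real = 0.2015*(-0.3584) = -0.0722
Imag = 0.2015*0.9336 = 0.1881

-0.0722 + 0.1881i


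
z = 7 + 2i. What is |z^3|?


|z| = sqrt(49+4) = sqrt(53) = 7.2801
|z^3| = |z|^3 = (sqrt(53))^3 = 53*sqrt(53)

|z^3| = 53*sqrt(53) ≈ 385.8458


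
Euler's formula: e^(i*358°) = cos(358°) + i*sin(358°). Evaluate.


cos(358°) = 0.9994
sin(358°) = -0.0349

e^(i*358°) = 0.9994 - 0.0349i


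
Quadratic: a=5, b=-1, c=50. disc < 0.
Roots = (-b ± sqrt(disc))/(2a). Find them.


disc = (-1)^2 - 4*5*50 = 1 - 1000 = -999
sqrt(|disc|) = sqrt(999) = 31.6070
Real part = 1/(2*5) = 0.1000
Imag part = 31.6070/(2*5) = 3.1607

0.1000 ± 3.1607i


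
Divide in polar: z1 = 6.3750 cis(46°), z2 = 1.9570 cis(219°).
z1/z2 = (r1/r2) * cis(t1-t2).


r = 6.3750 / 1.9570 = 3.2575
theta = 46° - 219° = -173° = 187° (mod 360)

3.2575 cis(187°)


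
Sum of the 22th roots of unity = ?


The sum of all 22th roots of unity is 0.
Geometric series: (1 - w^22)/(1 - w) = (1-1)/(1-w) = 0 since w^22 = 1, w ≠ 1.
Alternatively: coefficient of z^21 in z^22 - 1 is 0.

0


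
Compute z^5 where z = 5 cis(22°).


r^5 = 5^5 = 3125
n*theta = 5*22° = 110° = 110° (mod 360)
a = 3125*cos(110°) = -1068.8129
b = 3125*sin(110°) = 2936.5394

3125 cis(110°) = -1068.8129 + 2936.5394i


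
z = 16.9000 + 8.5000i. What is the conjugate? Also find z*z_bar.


z_bar = 16.9000 - 8.5000i
z*z_bar = 16.9^2 + 8.5^2 = 285.61 + 72.25 = 357.86

z_bar = 16.9000 - 8.5000i, z*z_bar = 357.86


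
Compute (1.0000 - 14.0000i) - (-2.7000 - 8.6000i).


Real: 1 + 2.7 = 3.7
Imag: -14 + 8.6 = -5.4

3.7000 - 5.4000i


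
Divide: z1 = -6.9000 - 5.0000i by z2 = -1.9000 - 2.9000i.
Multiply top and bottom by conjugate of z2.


Conjugate of z2 = -1.9000 + 2.9000i
Numerator: (-6.9000 - 5.0000i)(-1.9000 + 2.9000i) = 27.6100 - 10.5100i
Denominator: (-1.9)^2 + (-2.9)^2 = 12.02
Result = (27.6100 - 10.5100i)/12.02

2.2970 - 0.8744i


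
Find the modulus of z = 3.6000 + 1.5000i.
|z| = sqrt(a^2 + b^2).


|z| = sqrt(3.6^2 + 1.5^2) = sqrt(12.96 + 2.25) = sqrt(15.21) = 3.9000

|z| = 3.9000


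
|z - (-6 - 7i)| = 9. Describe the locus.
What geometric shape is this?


|z - z0| = r is a circle with center z0 and radius r.
Center = (-6, -7), radius = 9

Circle with center (-6, -7) and radius 9


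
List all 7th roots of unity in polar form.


The 7th roots of unity are cis(360k/7°) for k=0..6
Angle step = 360/7 = 51.4286°
Primitive root: cis(51.4286°)
Primitive root = 0.6235 + 0.7818i

7 roots at angles: 0°, 51.4286°, 102.8571°, 154.2857°, 205.7143°, 257.1429°, 308.5714°


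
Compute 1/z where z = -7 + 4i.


|z|^2 = 49+16 = 65
1/z = (-7 - 4i)/65

1/z = -0.1077 - 0.0615i


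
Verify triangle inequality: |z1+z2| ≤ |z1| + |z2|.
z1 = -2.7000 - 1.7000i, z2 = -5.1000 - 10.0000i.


|z1| = sqrt((-2.7)^2 + (-1.7)^2) = sqrt(10.18) = 3.1906
|z2| = sqrt((-5.1)^2 + (-10)^2) = sqrt(126.01) = 11.2254
z1+z2 = -7.8000 - 11.7000i
|z1+z2| = sqrt(197.73) = 14.0616
|z1|+|z2| = 3.1906 + 11.2254 = 14.4160

|z1+z2| = 14.0616 ≤ |z1|+|z2| = 14.4160 (verified)


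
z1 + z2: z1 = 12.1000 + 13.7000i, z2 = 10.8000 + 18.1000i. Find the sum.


Real: 12.1 + 10.8 = 22.9
Imag: 13.7 + 18.1 = 31.8

22.9000 + 31.8000i


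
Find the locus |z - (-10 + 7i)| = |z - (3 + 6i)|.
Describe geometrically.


Equal distances means the locus is the perpendicular bisector of z1 and z2.
Midpoint = ((-10+3)/2, (7+6)/2) = (-3.5000, 6.5000)

Perpendicular bisector through (-3.5000, 6.5000)


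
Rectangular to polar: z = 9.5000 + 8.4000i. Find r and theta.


r = sqrt(90.25+70.56) = sqrt(160.81) = 12.6811
theta = atan2(8.4, 9.5) = 41.4835 degrees

r = 12.6811, theta = 41.4835 degrees


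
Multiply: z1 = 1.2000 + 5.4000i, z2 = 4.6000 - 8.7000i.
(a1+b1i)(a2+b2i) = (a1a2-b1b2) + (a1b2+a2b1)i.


Real = 1.2*4.6 - 5.4*(-8.7) = 5.52 - (-46.98) = 52.5
Imag = 1.2*(-8.7) + 4.6*5.4 = -10.44 + 24.84 = 14.4

52.5000 + 14.4000i


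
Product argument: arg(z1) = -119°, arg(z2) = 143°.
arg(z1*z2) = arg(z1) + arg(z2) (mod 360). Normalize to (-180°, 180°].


arg(z1*z2) = -119° + 143° = 24°
Normalized to (-180°, 180°]: 24°

24°


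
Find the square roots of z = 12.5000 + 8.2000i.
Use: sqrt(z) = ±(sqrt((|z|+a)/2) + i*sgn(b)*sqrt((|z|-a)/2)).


|z| = sqrt(156.25+67.24) = 14.9496
sqrt((|z|+a)/2) = sqrt((14.9496+12.5)/2) = sqrt(13.7248) = 3.7047
sqrt((|z|-a)/2) = sqrt((14.9496-12.5)/2) = sqrt(1.2248) = 1.1067

±(3.7047 + 1.1067i) i.e. 3.7047 + 1.1067i and -3.7047 - 1.1067i


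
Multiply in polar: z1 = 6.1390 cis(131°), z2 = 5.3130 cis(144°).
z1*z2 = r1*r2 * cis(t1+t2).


r = 6.1390 * 5.3130 = 32.6165
theta = 131° + 144° = 275° = 275° (mod 360)

32.6165 cis(275°)


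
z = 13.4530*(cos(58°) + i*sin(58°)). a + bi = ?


a = 13.4530*cos(58°) = 13.4530*0.52992 = 7.1290
b = 13.4530*sin(58°) = 13.4530*0.84805 = 11.4088

7.1290 + 11.4088i


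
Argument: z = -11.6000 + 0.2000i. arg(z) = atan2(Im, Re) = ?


Re = -11.6, Im = 0.2
arg = atan2(0.2, -11.6) = 179.0122 degrees

arg(z) = 179.0122 degrees


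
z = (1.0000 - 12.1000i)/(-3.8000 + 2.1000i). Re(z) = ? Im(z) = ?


Multiply by conjugate: (1.0000 - 12.1000i)(-3.8000 - 2.1000i) / ((-3.8)^2 + 2.1^2)
Numerator real = 1*(-3.8) - (12.1)*2.1 = -29.21
Numerator imag = -12.1*(-3.8) - 1*2.1 = 43.88
Denominator = 18.85
Re(z) = -29.21/18.85 = -1.5496
Im(z) = 43.88/18.85 = 2.3279

Re(z) = -1.5496, Im(z) = 2.3279


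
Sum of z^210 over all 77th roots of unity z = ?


The roots are w_k = w^k with w = e^(2*pi*i/77), and (w^k)^210 = (w^210)^k.
So S = 1 + u + u^2 + ... + u^(76) with u = w^210.
210 = 2*77 + 56, so 210 is not a multiple of 77: u = (w^77)^2 * w^56 = w^56 ≠ 1 (w is a primitive 77th root), while u^77 = (w^77)^210 = 1.
Geometric series: S = (1 - u^77)/(1 - u) = (1 - 1)/(1 - u) = 0

S = 0


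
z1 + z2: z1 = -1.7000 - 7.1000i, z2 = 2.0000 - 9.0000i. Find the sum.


Real: -1.7 + 2 = 0.3
Imag: -7.1 - 9 = -16.1

0.3000 - 16.1000i


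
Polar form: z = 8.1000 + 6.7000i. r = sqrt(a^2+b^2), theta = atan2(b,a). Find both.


r = sqrt(65.61+44.89) = sqrt(110.5) = 10.5119
theta = atan2(6.7, 8.1) = 39.5962 degrees

r = 10.5119, theta = 39.5962 degrees


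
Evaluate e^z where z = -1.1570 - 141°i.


e^-1.1570 = 0.31443
cos(-141°) = -0.77715
sin(-141°) = -0.6293
Real = 0.31443*(-0.77715) = -0.2444
Imag = 0.31443*(-0.6293) = -0.1979

-0.2444 - 0.1979i


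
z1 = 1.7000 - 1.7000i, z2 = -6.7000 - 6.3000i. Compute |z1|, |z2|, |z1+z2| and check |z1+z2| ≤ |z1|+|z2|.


|z1| = sqrt(1.7^2 + (-1.7)^2) = sqrt(5.78) = 2.4042
|z2| = sqrt((-6.7)^2 + (-6.3)^2) = sqrt(84.58) = 9.1967
z1+z2 = -5.0000 - 8.0000i
|z1+z2| = sqrt(89) = 9.4340
|z1|+|z2| = 2.4042 + 9.1967 = 11.6009

|z1+z2| = 9.4340 ≤ |z1|+|z2| = 11.6009 (verified)


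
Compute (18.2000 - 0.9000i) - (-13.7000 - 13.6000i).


Real: 18.2 + 13.7 = 31.9
Imag: -0.9 + 13.6 = 12.7

31.9000 + 12.7000i


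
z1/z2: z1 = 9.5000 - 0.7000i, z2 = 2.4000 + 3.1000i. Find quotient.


Conjugate of z2 = 2.4000 - 3.1000i
Numerator: (9.5000 - 0.7000i)(2.4000 - 3.1000i) = 20.6300 - 31.1300i
Denominator: 2.4^2 + 3.1^2 = 15.37
Result = (20.6300 - 31.1300i)/15.37

1.3422 - 2.0254i


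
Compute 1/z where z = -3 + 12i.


|z|^2 = 9+144 = 153
1/z = (-3 - 12i)/153

1/z = -0.0196 - 0.0784i


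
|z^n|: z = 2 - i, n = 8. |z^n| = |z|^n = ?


|z| = sqrt(4+1) = sqrt(5) = 2.2361
|z^8| = |z|^8 = (sqrt(5))^8 = 5^4 = 625

|z^8| = 625


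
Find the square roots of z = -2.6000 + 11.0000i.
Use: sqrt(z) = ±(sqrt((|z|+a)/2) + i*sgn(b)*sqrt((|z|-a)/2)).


|z| = sqrt(6.76+121) = 11.3031
sqrt((|z|+a)/2) = sqrt((11.3031+(-2.6))/2) = sqrt(4.3515) = 2.0860
sqrt((|z|-a)/2) = sqrt((11.3031-(-2.6))/2) = sqrt(6.9515) = 2.6366

±(2.0860 + 2.6366i) i.e. 2.0860 + 2.6366i and -2.0860 - 2.6366i


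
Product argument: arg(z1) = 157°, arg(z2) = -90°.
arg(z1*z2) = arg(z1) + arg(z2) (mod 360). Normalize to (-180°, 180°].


arg(z1*z2) = 157° - 90° = 67°
Normalized to (-180°, 180°]: 67°

67°


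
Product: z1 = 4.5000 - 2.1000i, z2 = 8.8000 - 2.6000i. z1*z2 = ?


Real = 4.5*8.8 - (-2.1)*(-2.6) = 39.6 - 5.46 = 34.14
Imag = 4.5*(-2.6) + 8.8*(-2.1) = -11.7 - (18.48) = -30.18

34.1400 - 30.1800i


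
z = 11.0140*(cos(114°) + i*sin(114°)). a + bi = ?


a = 11.0140*cos(114°) = 11.0140*(-0.40674) = -4.4798
b = 11.0140*sin(114°) = 11.0140*0.91355 = 10.0618

-4.4798 + 10.0618i


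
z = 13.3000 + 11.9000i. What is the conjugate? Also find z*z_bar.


z_bar = 13.3000 - 11.9000i
z*z_bar = 13.3^2 + 11.9^2 = 176.89 + 141.61 = 318.5

z_bar = 13.3000 - 11.9000i, z*z_bar = 318.5


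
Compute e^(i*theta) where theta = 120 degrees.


cos(120°) = -0.5000
sin(120°) = 0.8660

e^(i*120°) = -0.5000 + 0.8660i


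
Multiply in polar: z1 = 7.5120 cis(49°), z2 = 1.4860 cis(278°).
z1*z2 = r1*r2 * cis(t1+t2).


r = 7.5120 * 1.4860 = 11.1628
theta = 49° + 278° = 327° = 327° (mod 360)

11.1628 cis(327°)


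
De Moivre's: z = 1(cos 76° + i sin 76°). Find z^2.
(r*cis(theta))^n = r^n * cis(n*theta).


r^2 = 1^2 = 1
n*theta = 2*76° = 152° = 152° (mod 360)
a = 1*cos(152°) = -0.8829
b = 1*sin(152°) = 0.4695

1 cis(152°) = -0.8829 + 0.4695i


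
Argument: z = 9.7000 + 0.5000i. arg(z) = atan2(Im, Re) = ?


Re = 9.7, Im = 0.5
arg = atan2(0.5, 9.7) = 2.9508 degrees

arg(z) = 2.9508 degrees


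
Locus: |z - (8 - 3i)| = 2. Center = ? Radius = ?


|z - z0| = r is a circle with center z0 and radius r.
Center = (8, -3), radius = 2

Circle with center (8, -3) and radius 2


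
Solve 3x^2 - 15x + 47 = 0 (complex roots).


disc = (-15)^2 - 4*3*47 = 225 - 564 = -339
sqrt(|disc|) = sqrt(339) = 18.4120
Real part = 15/(2*3) = 2.5000
Imag part = 18.4120/(2*3) = 3.0687

2.5000 ± 3.0687i


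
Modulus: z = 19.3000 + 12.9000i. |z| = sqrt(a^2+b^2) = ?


|z| = sqrt(19.3^2 + 12.9^2) = sqrt(372.49 + 166.41) = sqrt(538.9) = 23.2142

|z| = 23.2142


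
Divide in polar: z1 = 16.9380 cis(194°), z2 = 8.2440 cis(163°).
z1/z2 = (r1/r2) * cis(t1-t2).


r = 16.9380 / 8.2440 = 2.0546
theta = 194° - 163° = 31° = 31° (mod 360)

2.0546 cis(31°)


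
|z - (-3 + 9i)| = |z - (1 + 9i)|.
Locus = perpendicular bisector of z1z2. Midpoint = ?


Equal distances means the locus is the perpendicular bisector of z1 and z2.
Midpoint = ((-3+1)/2, (9+9)/2) = (-1.0000, 9.0000)

Perpendicular bisector through (-1.0000, 9.0000)


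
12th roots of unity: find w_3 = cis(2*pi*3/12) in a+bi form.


Angle = 360*3/12 = 90°
a = cos(90°) = 0
b = sin(90°) = 1.0000

0 + 1.0000i


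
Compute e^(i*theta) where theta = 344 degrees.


cos(344°) = 0.9613
sin(344°) = -0.2756

e^(i*344°) = 0.9613 - 0.2756i


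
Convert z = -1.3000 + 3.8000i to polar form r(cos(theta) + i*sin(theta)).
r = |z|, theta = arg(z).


r = sqrt(1.69+14.44) = sqrt(16.13) = 4.0162
theta = atan2(3.8, -1.3) = 108.8861 degrees

r = 4.0162, theta = 108.8861 degrees


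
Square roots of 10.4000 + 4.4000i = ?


|z| = sqrt(108.16+19.36) = 11.2925
sqrt((|z|+a)/2) = sqrt((11.2925+10.4)/2) = sqrt(10.8462) = 3.2934
sqrt((|z|-a)/2) = sqrt((11.2925-10.4)/2) = sqrt(0.4462) = 0.6680

±(3.2934 + 0.6680i) i.e. 3.2934 + 0.6680i and -3.2934 - 0.6680i


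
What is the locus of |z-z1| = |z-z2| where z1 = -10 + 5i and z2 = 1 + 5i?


Equal distances means the locus is the perpendicular bisector of z1 and z2.
Midpoint = ((-10+1)/2, (5+5)/2) = (-4.5000, 5.0000)

Perpendicular bisector through (-4.5000, 5.0000)


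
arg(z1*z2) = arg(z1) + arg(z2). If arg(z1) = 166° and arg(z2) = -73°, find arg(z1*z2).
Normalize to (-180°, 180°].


arg(z1*z2) = 166° - 73° = 93°
Normalized to (-180°, 180°]: 93°

93°


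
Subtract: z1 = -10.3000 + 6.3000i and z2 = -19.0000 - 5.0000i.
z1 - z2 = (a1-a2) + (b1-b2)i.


Real: -10.3 + 19 = 8.7
Imag: 6.3 + 5 = 11.3

8.7000 + 11.3000i


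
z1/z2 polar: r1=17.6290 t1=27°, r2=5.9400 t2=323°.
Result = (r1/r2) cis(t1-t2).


r = 17.6290 / 5.9400 = 2.9678
theta = 27° - 323° = -296° = 64° (mod 360)

2.9678 cis(64°)


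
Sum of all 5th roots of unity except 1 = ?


With w = e^(2*pi*i/5), all 5 of the 5th roots of unity w^0 = 1, w, ..., w^(4) sum to 0: 1 + w + ... + w^(4) = (1 - w^5)/(1 - w) = 0 since w^5 = 1, w ≠ 1.
Removing the root 1: w + w^2 + ... + w^(4) = 0 - 1 = -1

Sum = -1


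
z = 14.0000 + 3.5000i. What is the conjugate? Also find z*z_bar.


z_bar = 14.0000 - 3.5000i
z*z_bar = 14^2 + 3.5^2 = 196 + 12.25 = 208.25

z_bar = 14.0000 - 3.5000i, z*z_bar = 208.25


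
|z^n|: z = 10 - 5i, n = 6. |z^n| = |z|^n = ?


|z| = sqrt(100+25) = sqrt(125) = 11.1803
|z^6| = |z|^6 = (sqrt(125))^6 = 125^3 = 1953125

|z^6| = 1953125


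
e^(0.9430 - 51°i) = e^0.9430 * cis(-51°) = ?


e^0.9430 = 2.5677
cos(-51°) = 0.6293
sin(-51°) = -0.77715
Real = 2.5677*0.6293 = 1.6159
Imag = 2.5677*(-0.77715) = -1.9955

1.6159 - 1.9955i


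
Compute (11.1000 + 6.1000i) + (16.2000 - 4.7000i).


Real: 11.1 + 16.2 = 27.3
Imag: 6.1 - 4.7 = 1.4

27.3000 + 1.4000i


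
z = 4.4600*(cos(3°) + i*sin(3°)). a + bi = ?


a = 4.4600*cos(3°) = 4.4600*0.99863 = 4.4539
b = 4.4600*sin(3°) = 4.4600*0.05234 = 0.2334

4.4539 + 0.2334i


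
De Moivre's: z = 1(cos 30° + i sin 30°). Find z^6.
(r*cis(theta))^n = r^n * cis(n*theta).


r^6 = 1^6 = 1
n*theta = 6*30° = 180° = 180° (mod 360)
a = 1*cos(180°) = -1.0000
b = 1*sin(180°) = 0

1 cis(180°) = -1.0000 + 0i


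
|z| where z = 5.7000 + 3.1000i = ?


|z| = sqrt(5.7^2 + 3.1^2) = sqrt(32.49 + 9.61) = sqrt(42.1) = 6.4885

|z| = 6.4885


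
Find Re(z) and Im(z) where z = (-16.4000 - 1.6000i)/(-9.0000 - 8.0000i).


Multiply by conjugate: (-16.4000 - 1.6000i)(-9.0000 + 8.0000i) / ((-9)^2 + (-8)^2)
Numerator real = -16.4*(-9) - (1.6)*(-8) = 160.4
Numerator imag = -1.6*(-9) - (-16.4)*(-8) = -116.8
Denominator = 145
Re(z) = 160.4/145 = 1.1062
Im(z) = -116.8/145 = -0.8055

Re(z) = 1.1062, Im(z) = -0.8055


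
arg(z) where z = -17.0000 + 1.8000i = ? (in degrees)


Re = -17, Im = 1.8
arg = atan2(1.8, -17) = 173.9559 degrees

arg(z) = 173.9559 degrees


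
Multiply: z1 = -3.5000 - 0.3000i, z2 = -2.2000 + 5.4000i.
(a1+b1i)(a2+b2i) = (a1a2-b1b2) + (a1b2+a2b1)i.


Real = -3.5*(-2.2) - (-0.3)*5.4 = 7.7 - (-1.62) = 9.32
Imag = -3.5*5.4 - (2.2)*(-0.3) = -18.9 + 0.66 = -18.24

9.3200 - 18.2400i


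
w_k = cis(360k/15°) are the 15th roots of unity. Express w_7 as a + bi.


Angle = 360*7/15 = 168°
a = cos(168°) = -0.9781
b = sin(168°) = 0.2079

-0.9781 + 0.2079i


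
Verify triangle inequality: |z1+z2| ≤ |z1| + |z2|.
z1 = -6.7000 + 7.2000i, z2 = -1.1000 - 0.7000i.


|z1| = sqrt((-6.7)^2 + 7.2^2) = sqrt(96.73) = 9.8351
|z2| = sqrt((-1.1)^2 + (-0.7)^2) = sqrt(1.7) = 1.3038
z1+z2 = -7.8000 + 6.5000i
|z1+z2| = sqrt(103.09) = 10.1533
|z1|+|z2| = 9.8351 + 1.3038 = 11.1389

|z1+z2| = 10.1533 ≤ |z1|+|z2| = 11.1389 (verified)


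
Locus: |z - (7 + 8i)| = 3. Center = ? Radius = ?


|z - z0| = r is a circle with center z0 and radius r.
Center = (7, 8), radius = 3

Circle with center (7, 8) and radius 3


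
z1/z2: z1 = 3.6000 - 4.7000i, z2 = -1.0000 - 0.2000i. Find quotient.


Conjugate of z2 = -1.0000 + 0.2000i
Numerator: (3.6000 - 4.7000i)(-1.0000 + 0.2000i) = -2.6600 + 5.4200i
Denominator: (-1)^2 + (-0.2)^2 = 1.04
Result = (-2.6600 + 5.4200i)/1.04

-2.5577 + 5.2115i


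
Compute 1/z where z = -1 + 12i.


|z|^2 = 1+144 = 145
1/z = (-1 - 12i)/145

1/z = -0.0069 - 0.0828i


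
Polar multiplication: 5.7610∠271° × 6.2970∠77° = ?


r = 5.7610 * 6.2970 = 36.2770
theta = 271° + 77° = 348° = 348° (mod 360)

36.2770 cis(348°)


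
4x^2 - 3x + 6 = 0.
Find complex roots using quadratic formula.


disc = (-3)^2 - 4*4*6 = 9 - 96 = -87
sqrt(|disc|) = sqrt(87) = 9.3274
Real part = 3/(2*4) = 0.3750
Imag part = 9.3274/(2*4) = 1.1659

0.3750 ± 1.1659i


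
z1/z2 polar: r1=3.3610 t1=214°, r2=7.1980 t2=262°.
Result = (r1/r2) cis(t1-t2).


r = 3.3610 / 7.1980 = 0.4669
theta = 214° - 262° = -48° = 312° (mod 360)

0.4669 cis(312°)


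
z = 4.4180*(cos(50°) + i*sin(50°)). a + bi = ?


a = 4.4180*cos(50°) = 4.4180*0.64279 = 2.8398
b = 4.4180*sin(50°) = 4.4180*0.76604 = 3.3844

2.8398 + 3.3844i


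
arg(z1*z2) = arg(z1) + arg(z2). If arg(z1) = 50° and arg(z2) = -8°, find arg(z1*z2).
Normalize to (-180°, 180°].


arg(z1*z2) = 50° - 8° = 42°
Normalized to (-180°, 180°]: 42°

42°


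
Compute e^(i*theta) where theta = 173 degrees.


cos(173°) = -0.9925
sin(173°) = 0.1219

e^(i*173°) = -0.9925 + 0.1219i


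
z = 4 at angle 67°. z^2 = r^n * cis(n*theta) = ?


r^2 = 4^2 = 16
n*theta = 2*67° = 134° = 134° (mod 360)
a = 16*cos(134°) = -11.1145
b = 16*sin(134°) = 11.5094

16 cis(134°) = -11.1145 + 11.5094i


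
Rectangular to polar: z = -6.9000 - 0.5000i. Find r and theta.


r = sqrt(47.61+0.25) = sqrt(47.86) = 6.9181
theta = atan2(-0.5, -6.9) = -175.8554 degrees

r = 6.9181, theta = -175.8554 degrees


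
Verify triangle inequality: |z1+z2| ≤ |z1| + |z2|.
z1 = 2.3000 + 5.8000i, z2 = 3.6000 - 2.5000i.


|z1| = sqrt(2.3^2 + 5.8^2) = sqrt(38.93) = 6.2394
|z2| = sqrt(3.6^2 + (-2.5)^2) = sqrt(19.21) = 4.3829
z1+z2 = 5.9000 + 3.3000i
|z1+z2| = sqrt(45.7) = 6.7602
|z1|+|z2| = 6.2394 + 4.3829 = 10.6223

|z1+z2| = 6.7602 ≤ |z1|+|z2| = 10.6223 (verified)


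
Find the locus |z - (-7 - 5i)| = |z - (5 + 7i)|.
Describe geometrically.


Equal distances means the locus is the perpendicular bisector of z1 and z2.
Midpoint = ((-7+5)/2, (-5+7)/2) = (-1.0000, 1.0000)

Perpendicular bisector through (-1.0000, 1.0000)


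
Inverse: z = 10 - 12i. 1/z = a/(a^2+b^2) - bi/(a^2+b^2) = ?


|z|^2 = 100+144 = 244
1/z = (10 + 12i)/244

1/z = 0.0410 + 0.0492i


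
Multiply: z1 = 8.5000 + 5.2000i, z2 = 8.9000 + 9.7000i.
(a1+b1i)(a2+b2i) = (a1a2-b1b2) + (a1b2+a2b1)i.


Real = 8.5*8.9 - 5.2*9.7 = 75.65 - 50.44 = 25.21
Imag = 8.5*9.7 + 8.9*5.2 = 82.45 + 46.28 = 128.73

25.2100 + 128.7300i


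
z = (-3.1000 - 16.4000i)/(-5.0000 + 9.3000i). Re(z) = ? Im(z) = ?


Multiply by conjugate: (-3.1000 - 16.4000i)(-5.0000 - 9.3000i) / ((-5)^2 + 9.3^2)
Numerator real = -3.1*(-5) - (16.4)*9.3 = -137.02
Numerator imag = -16.4*(-5) - (-3.1)*9.3 = 110.83
Denominator = 111.49
Re(z) = -137.02/111.49 = -1.2290
Im(z) = 110.83/111.49 = 0.9941

Re(z) = -1.2290, Im(z) = 0.9941


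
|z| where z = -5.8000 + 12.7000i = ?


|z| = sqrt((-5.8)^2 + 12.7^2) = sqrt(33.64 + 161.29) = sqrt(194.93) = 13.9617

|z| = 13.9617


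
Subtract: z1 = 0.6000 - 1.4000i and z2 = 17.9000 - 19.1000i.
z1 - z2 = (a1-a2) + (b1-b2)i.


Real: 0.6 - 17.9 = -17.3
Imag: -1.4 + 19.1 = 17.7

-17.3000 + 17.7000i


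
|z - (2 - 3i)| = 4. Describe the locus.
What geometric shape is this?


|z - z0| = r is a circle with center z0 and radius r.
Center = (2, -3), radius = 4

Circle with center (2, -3) and radius 4


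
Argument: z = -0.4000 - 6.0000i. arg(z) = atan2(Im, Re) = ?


Re = -0.4, Im = -6
arg = atan2(-6, -0.4) = -93.8141 degrees

arg(z) = -93.8141 degrees


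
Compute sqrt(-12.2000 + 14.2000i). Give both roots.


|z| = sqrt(148.84+201.64) = 18.7211
sqrt((|z|+a)/2) = sqrt((18.7211+(-12.2))/2) = sqrt(3.2606) = 1.8057
sqrt((|z|-a)/2) = sqrt((18.7211-(-12.2))/2) = sqrt(15.4606) = 3.9320

±(1.8057 + 3.9320i) i.e. 1.8057 + 3.9320i and -1.8057 - 3.9320i


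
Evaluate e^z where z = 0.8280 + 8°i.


e^0.8280 = 2.2887
cos(8°) = 0.9903
sin(8°) = 0.13917
Real = 2.2887*0.9903 = 2.2665
Imag = 2.2887*0.13917 = 0.3185

2.2665 + 0.3185i


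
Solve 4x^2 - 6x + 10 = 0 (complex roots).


disc = (-6)^2 - 4*4*10 = 36 - 160 = -124
sqrt(|disc|) = sqrt(124) = 11.1355
Real part = 6/(2*4) = 0.7500
Imag part = 11.1355/(2*4) = 1.3919

0.7500 ± 1.3919i


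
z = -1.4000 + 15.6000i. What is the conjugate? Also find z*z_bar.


z_bar = -1.4000 - 15.6000i
z*z_bar = (-1.4)^2 + 15.6^2 = 1.96 + 243.36 = 245.32

z_bar = -1.4000 - 15.6000i, z*z_bar = 245.32


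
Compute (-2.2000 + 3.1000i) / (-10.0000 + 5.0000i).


Conjugate of z2 = -10.0000 - 5.0000i
Numerator: (-2.2000 + 3.1000i)(-10.0000 - 5.0000i) = 37.5000 - 20.0000i
Denominator: (-10)^2 + 5^2 = 125
Result = (37.5000 - 20.0000i)/125

0.3000 - 0.1600i


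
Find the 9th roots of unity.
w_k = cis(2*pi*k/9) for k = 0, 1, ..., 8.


The 9th roots of unity are cis(360k/9°) for k=0..8
Angle step = 360/9 = 40°
Primitive root: cis(40°)
Primitive root = 0.7660 + 0.6428i

9 roots at angles: 0°, 40°, 80°, 120°, 160°, 200°, 240°, 280°, 320°


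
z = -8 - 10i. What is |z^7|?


|z| = sqrt(64+100) = sqrt(164) = 12.8062
|z^7| = |z|^7 = (sqrt(164))^7 = 164^3 * sqrt(164) = 4410944*sqrt(164)

|z^7| = 4410944*sqrt(164) ≈ 56487644.8727


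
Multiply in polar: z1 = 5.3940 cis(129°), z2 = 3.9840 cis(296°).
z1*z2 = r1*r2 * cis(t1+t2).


r = 5.3940 * 3.9840 = 21.4897
theta = 129° + 296° = 425° = 65° (mod 360)

21.4897 cis(65°)


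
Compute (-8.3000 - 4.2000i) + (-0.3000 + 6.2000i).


Real: -8.3 - 0.3 = -8.6
Imag: -4.2 + 6.2 = 2

-8.6000 + 2.0000i


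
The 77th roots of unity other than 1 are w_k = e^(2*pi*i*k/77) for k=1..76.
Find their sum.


With w = e^(2*pi*i/77), all 77 of the 77th roots of unity w^0 = 1, w, ..., w^(76) sum to 0: 1 + w + ... + w^(76) = (1 - w^77)/(1 - w) = 0 since w^77 = 1, w ≠ 1.
Removing the root 1: w + w^2 + ... + w^(76) = 0 - 1 = -1

Sum = -1


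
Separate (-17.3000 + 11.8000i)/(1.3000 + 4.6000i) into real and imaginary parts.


Multiply by conjugate: (-17.3000 + 11.8000i)(1.3000 - 4.6000i) / (1.3^2 + 4.6^2)
Numerator real = -17.3*1.3 + 11.8*4.6 = 31.79
Numerator imag = 11.8*1.3 - (-17.3)*4.6 = 94.92
Denominator = 22.85
Re(z) = 31.79/22.85 = 1.3912
Im(z) = 94.92/22.85 = 4.1540

Re(z) = 1.3912, Im(z) = 4.1540


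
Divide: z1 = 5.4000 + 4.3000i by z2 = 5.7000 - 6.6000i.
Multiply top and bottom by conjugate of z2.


Conjugate of z2 = 5.7000 + 6.6000i
Numerator: (5.4000 + 4.3000i)(5.7000 + 6.6000i) = 2.4000 + 60.1500i
Denominator: 5.7^2 + (-6.6)^2 = 76.05
Result = (2.4000 + 60.1500i)/76.05

0.0316 + 0.7909i


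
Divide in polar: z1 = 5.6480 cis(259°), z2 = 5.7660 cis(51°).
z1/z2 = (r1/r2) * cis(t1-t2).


r = 5.6480 / 5.7660 = 0.9795
theta = 259° - 51° = 208° = 208° (mod 360)

0.9795 cis(208°)


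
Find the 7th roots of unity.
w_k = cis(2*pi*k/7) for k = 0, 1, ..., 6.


The 7th roots of unity are cis(360k/7°) for k=0..6
Angle step = 360/7 = 51.4286°
Primitive root: cis(51.4286°)
Primitive root = 0.6235 + 0.7818i

7 roots at angles: 0°, 51.4286°, 102.8571°, 154.2857°, 205.7143°, 257.1429°, 308.5714°


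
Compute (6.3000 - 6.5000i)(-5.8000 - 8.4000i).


Real = 6.3*(-5.8) - (-6.5)*(-8.4) = -36.54 - 54.6 = -91.14
Imag = 6.3*(-8.4) - (5.8)*(-6.5) = -52.92 + 37.7 = -15.22

-91.1400 - 15.2200i


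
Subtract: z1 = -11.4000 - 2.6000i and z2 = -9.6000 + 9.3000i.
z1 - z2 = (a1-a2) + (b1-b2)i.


Real: -11.4 + 9.6 = -1.8
Imag: -2.6 - 9.3 = -11.9

-1.8000 - 11.9000i


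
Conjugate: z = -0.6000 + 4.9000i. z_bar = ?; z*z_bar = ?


z_bar = -0.6000 - 4.9000i
z*z_bar = (-0.6)^2 + 4.9^2 = 0.36 + 24.01 = 24.37

z_bar = -0.6000 - 4.9000i, z*z_bar = 24.37


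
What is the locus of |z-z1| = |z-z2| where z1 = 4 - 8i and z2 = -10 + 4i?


Equal distances means the locus is the perpendicular bisector of z1 and z2.
Midpoint = ((4+(-10))/2, (-8+4)/2) = (-3.0000, -2.0000)

Perpendicular bisector through (-3.0000, -2.0000)


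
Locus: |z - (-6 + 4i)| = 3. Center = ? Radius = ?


|z - z0| = r is a circle with center z0 and radius r.
Center = (-6, 4), radius = 3

Circle with center (-6, 4) and radius 3


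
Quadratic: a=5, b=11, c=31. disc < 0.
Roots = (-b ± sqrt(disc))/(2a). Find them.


disc = 11^2 - 4*5*31 = 121 - 620 = -499
sqrt(|disc|) = sqrt(499) = 22.3383
Real part = -11/(2*5) = -1.1000
Imag part = 22.3383/(2*5) = 2.2338

-1.1000 ± 2.2338i


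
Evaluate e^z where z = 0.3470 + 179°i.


e^0.3470 = 1.4148
cos(179°) = -0.99985
sin(179°) = 0.01745
Real = 1.4148*(-0.99985) = -1.4146
Imag = 1.4148*0.01745 = 0.0247

-1.4146 + 0.0247i


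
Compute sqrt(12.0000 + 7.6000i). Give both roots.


|z| = sqrt(144+57.76) = 14.2042
sqrt((|z|+a)/2) = sqrt((14.2042+12)/2) = sqrt(13.1021) = 3.6197
sqrt((|z|-a)/2) = sqrt((14.2042-12)/2) = sqrt(1.1021) = 1.0498

±(3.6197 + 1.0498i) i.e. 3.6197 + 1.0498i and -3.6197 - 1.0498i


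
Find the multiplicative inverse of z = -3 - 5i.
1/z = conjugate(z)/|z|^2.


|z|^2 = 9+25 = 34
1/z = (-3 + 5i)/34

1/z = -0.0882 + 0.1471i


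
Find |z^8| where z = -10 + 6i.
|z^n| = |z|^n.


|z| = sqrt(100+36) = sqrt(136) = 11.6619
|z^8| = |z|^8 = (sqrt(136))^8 = 136^4 = 342102016

|z^8| = 342102016


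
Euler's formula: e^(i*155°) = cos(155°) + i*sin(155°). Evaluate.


cos(155°) = -0.9063
sin(155°) = 0.4226

e^(i*155°) = -0.9063 + 0.4226i


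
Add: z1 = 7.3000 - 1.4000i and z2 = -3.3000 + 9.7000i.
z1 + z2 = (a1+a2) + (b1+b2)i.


Real: 7.3 - 3.3 = 4
Imag: -1.4 + 9.7 = 8.3

4.0000 + 8.3000i


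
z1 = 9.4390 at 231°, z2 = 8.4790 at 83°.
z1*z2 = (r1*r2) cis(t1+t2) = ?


r = 9.4390 * 8.4790 = 80.0333
theta = 231° + 83° = 314° = 314° (mod 360)

80.0333 cis(314°)


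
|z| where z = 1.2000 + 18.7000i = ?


|z| = sqrt(1.2^2 + 18.7^2) = sqrt(1.44 + 349.69) = sqrt(351.13) = 18.7385

|z| = 18.7385


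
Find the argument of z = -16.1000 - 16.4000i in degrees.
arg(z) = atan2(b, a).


Re = -16.1, Im = -16.4
arg = atan2(-16.4, -16.1) = -134.4711 degrees

arg(z) = -134.4711 degrees


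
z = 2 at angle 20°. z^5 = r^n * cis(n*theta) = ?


r^5 = 2^5 = 32
n*theta = 5*20° = 100° = 100° (mod 360)
a = 32*cos(100°) = -5.5567
b = 32*sin(100°) = 31.5138

32 cis(100°) = -5.5567 + 31.5138i


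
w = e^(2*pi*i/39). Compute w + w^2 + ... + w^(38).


With w = e^(2*pi*i/39), all 39 of the 39th roots of unity w^0 = 1, w, ..., w^(38) sum to 0: 1 + w + ... + w^(38) = (1 - w^39)/(1 - w) = 0 since w^39 = 1, w ≠ 1.
Removing the root 1: w + w^2 + ... + w^(38) = 0 - 1 = -1

Sum = -1


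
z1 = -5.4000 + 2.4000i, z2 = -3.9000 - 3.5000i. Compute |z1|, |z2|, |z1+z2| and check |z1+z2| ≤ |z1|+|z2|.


|z1| = sqrt((-5.4)^2 + 2.4^2) = sqrt(34.92) = 5.9093
|z2| = sqrt((-3.9)^2 + (-3.5)^2) = sqrt(27.46) = 5.2402
z1+z2 = -9.3000 - 1.1000i
|z1+z2| = sqrt(87.7) = 9.3648
|z1|+|z2| = 5.9093 + 5.2402 = 11.1495

|z1+z2| = 9.3648 ≤ |z1|+|z2| = 11.1495 (verified)


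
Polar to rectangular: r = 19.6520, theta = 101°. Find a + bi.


a = 19.6520*cos(101°) = 19.6520*(-0.19081) = -3.7498
b = 19.6520*sin(101°) = 19.6520*0.981627 = 19.2909

-3.7498 + 19.2909i


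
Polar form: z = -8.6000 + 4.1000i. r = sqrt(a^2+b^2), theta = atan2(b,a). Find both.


r = sqrt(73.96+16.81) = sqrt(90.77) = 9.5273
theta = atan2(4.1, -8.6) = 154.5108 degrees

r = 9.5273, theta = 154.5108 degrees


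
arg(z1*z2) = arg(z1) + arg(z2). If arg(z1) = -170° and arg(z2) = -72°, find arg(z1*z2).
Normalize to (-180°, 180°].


arg(z1*z2) = -170° - 72° = -242°
Normalized to (-180°, 180°]: 118°

118°


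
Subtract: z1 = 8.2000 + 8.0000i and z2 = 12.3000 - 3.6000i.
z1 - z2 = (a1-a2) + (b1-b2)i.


Real: 8.2 - 12.3 = -4.1
Imag: 8 + 3.6 = 11.6

-4.1000 + 11.6000i


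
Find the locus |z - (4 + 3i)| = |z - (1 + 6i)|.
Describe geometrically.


Equal distances means the locus is the perpendicular bisector of z1 and z2.
Midpoint = ((4+1)/2, (3+6)/2) = (2.5000, 4.5000)

Perpendicular bisector through (2.5000, 4.5000)


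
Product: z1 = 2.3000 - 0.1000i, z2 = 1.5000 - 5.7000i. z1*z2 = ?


Real = 2.3*1.5 - (-0.1)*(-5.7) = 3.45 - 0.57 = 2.88
Imag = 2.3*(-5.7) + 1.5*(-0.1) = -13.11 - (0.15) = -13.26

2.8800 - 13.2600i


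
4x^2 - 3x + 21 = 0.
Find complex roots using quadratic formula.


disc = (-3)^2 - 4*4*21 = 9 - 336 = -327
sqrt(|disc|) = sqrt(327) = 18.0831
Real part = 3/(2*4) = 0.3750
Imag part = 18.0831/(2*4) = 2.2604

0.3750 ± 2.2604i


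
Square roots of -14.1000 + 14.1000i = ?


|z| = sqrt(198.81+198.81) = 19.9404
sqrt((|z|+a)/2) = sqrt((19.9404+(-14.1))/2) = sqrt(2.9202) = 1.7089
sqrt((|z|-a)/2) = sqrt((19.9404-(-14.1))/2) = sqrt(17.0202) = 4.1256

±(1.7089 + 4.1256i) i.e. 1.7089 + 4.1256i and -1.7089 - 4.1256i


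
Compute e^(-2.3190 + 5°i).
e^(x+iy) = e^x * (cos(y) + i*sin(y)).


e^-2.3190 = 0.0984
cos(5°) = 0.9962
sin(5°) = 0.0872
Real = 0.0984*0.9962 = 0.0980
Imag = 0.0984*0.0872 = 0.0086

0.0980 + 0.0086i


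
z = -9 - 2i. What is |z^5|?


|z| = sqrt(81+4) = sqrt(85) = 9.2195
|z^5| = |z|^5 = (sqrt(85))^5 = 85^2 * sqrt(85) = 7225*sqrt(85)

|z^5| = 7225*sqrt(85) ≈ 66611.2087
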